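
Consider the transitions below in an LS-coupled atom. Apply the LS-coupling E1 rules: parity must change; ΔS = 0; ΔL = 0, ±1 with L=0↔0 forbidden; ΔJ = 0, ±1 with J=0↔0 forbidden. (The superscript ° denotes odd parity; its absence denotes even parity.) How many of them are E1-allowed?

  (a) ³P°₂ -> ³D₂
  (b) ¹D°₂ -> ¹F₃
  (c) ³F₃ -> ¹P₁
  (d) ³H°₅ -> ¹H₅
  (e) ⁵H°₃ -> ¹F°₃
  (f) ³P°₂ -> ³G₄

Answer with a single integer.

2

(a) allowed
(b) allowed
(c) forbidden (parity, ΔS, ΔL, ΔJ fail)
(d) forbidden (ΔS fails)
(e) forbidden (parity, ΔS, ΔL fail)
(f) forbidden (ΔL, ΔJ fail)
Total allowed: 2 of 6.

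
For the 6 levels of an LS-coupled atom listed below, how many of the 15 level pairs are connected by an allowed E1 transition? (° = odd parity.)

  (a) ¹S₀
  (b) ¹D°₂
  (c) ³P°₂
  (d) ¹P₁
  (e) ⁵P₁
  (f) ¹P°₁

(a)–(b): forbidden (ΔL, ΔJ).
(a)–(c): forbidden (ΔS, ΔJ).
(a)–(d): forbidden (parity).
(a)–(e): forbidden (parity, ΔS).
(a)–(f): allowed.
(b)–(c): forbidden (parity, ΔS).
(b)–(d): allowed.
(b)–(e): forbidden (ΔS).
(b)–(f): forbidden (parity).
(c)–(d): forbidden (ΔS).
(c)–(e): forbidden (ΔS).
(c)–(f): forbidden (parity, ΔS).
(d)–(e): forbidden (parity, ΔS).
(d)–(f): allowed.
(e)–(f): forbidden (ΔS).
Allowed pairs: 3 of 15.

3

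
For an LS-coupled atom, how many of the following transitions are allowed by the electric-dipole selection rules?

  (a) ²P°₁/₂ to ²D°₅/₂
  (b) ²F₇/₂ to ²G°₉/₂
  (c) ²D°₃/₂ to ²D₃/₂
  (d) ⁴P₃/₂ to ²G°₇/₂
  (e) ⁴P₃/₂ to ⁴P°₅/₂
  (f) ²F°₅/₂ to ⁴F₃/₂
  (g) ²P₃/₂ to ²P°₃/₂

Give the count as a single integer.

4

(a) forbidden (parity, ΔJ fail)
(b) allowed
(c) allowed
(d) forbidden (ΔS, ΔL, ΔJ fail)
(e) allowed
(f) forbidden (ΔS fails)
(g) allowed
Total allowed: 4 of 7.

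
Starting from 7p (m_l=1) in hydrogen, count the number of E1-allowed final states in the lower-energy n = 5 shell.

4

E1 requires Δl = ±1, so l_f ∈ {0, 2}; with 0 ≤ l_f ≤ n_f−1 = 4, the allowed l_f values are {0, 2}.
For l_f = 0: m_f ∈ {m_i−1, m_i, m_i+1} ∩ [−0, 0] = {0} → 1 state.
For l_f = 2: m_f ∈ {m_i−1, m_i, m_i+1} ∩ [−2, 2] = {0, 1, 2} → 3 states.
Total: 4.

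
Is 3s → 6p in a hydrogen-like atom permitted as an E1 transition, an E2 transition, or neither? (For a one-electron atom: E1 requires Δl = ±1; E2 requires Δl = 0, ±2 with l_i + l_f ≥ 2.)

Δl = 1 − 0 = +1; l_i + l_f = 1.
E1 (Δl = ±1): satisfied.
E2 (Δl = 0,±2, l_i+l_f ≥ 2): not satisfied.

E1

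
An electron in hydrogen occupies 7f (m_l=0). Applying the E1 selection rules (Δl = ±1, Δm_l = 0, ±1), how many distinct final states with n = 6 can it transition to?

E1 requires Δl = ±1, so l_f ∈ {2, 4}; with 0 ≤ l_f ≤ n_f−1 = 5, the allowed l_f values are {2, 4}.
For l_f = 2: m_f ∈ {m_i−1, m_i, m_i+1} ∩ [−2, 2] = {-1, 0, 1} → 3 states.
For l_f = 4: m_f ∈ {m_i−1, m_i, m_i+1} ∩ [−4, 4] = {-1, 0, 1} → 3 states.
Total: 6.

6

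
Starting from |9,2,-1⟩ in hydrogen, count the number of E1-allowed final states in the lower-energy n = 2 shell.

2

E1 requires Δl = ±1, so l_f ∈ {1, 3}; with 0 ≤ l_f ≤ n_f−1 = 1, the allowed l_f values are {1}.
For l_f = 1: m_f ∈ {m_i−1, m_i, m_i+1} ∩ [−1, 1] = {-1, 0} → 2 states.
Total: 2.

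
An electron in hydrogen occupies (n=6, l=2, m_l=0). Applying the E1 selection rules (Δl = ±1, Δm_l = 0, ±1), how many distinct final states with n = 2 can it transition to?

E1 requires Δl = ±1, so l_f ∈ {1, 3}; with 0 ≤ l_f ≤ n_f−1 = 1, the allowed l_f values are {1}.
For l_f = 1: m_f ∈ {m_i−1, m_i, m_i+1} ∩ [−1, 1] = {-1, 0, 1} → 3 states.
Total: 3.

3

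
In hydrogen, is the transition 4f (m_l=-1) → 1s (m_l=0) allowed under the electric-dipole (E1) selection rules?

forbidden

Initial l = 3, final l = 0, so Δl = -3. E1 requires Δl = ±1: ✗.
m_l: -1 → 0 (Δm_l = +1). |Δm_l| ≤ 1 ✓.
The transition is electric-dipole forbidden.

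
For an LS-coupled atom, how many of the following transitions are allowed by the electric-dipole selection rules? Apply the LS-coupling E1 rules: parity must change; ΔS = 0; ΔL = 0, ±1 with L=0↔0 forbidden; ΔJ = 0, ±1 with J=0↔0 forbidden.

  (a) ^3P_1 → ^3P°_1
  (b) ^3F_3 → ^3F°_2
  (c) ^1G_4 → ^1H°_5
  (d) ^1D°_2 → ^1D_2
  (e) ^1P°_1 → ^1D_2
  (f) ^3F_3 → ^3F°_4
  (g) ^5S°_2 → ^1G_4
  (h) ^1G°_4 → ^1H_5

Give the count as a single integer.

7

(a) allowed
(b) allowed
(c) allowed
(d) allowed
(e) allowed
(f) allowed
(g) forbidden (ΔS, ΔL, ΔJ fail)
(h) allowed
Total allowed: 7 of 8.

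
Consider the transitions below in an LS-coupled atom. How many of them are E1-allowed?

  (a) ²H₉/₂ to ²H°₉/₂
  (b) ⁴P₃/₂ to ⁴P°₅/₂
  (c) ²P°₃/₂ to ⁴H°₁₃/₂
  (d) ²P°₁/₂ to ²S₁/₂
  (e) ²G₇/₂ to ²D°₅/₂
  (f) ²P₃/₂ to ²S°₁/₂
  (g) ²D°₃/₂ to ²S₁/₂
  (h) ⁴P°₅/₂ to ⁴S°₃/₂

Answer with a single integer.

(a) allowed
(b) allowed
(c) forbidden (parity, ΔS, ΔL, ΔJ fail)
(d) allowed
(e) forbidden (ΔL fails)
(f) allowed
(g) forbidden (ΔL fails)
(h) forbidden (parity fails)
Total allowed: 4 of 8.

4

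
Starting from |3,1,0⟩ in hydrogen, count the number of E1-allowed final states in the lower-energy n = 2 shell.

E1 requires Δl = ±1, so l_f ∈ {0, 2}; with 0 ≤ l_f ≤ n_f−1 = 1, the allowed l_f values are {0}.
For l_f = 0: m_f ∈ {m_i−1, m_i, m_i+1} ∩ [−0, 0] = {0} → 1 state.
Total: 1.

1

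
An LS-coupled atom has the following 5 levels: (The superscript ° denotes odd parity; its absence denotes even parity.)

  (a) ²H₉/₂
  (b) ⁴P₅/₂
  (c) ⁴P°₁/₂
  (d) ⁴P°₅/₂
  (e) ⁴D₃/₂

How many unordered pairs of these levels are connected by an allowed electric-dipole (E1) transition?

3

(a)–(b): forbidden (parity, ΔS, ΔL, ΔJ).
(a)–(c): forbidden (ΔS, ΔL, ΔJ).
(a)–(d): forbidden (ΔS, ΔL, ΔJ).
(a)–(e): forbidden (parity, ΔS, ΔL, ΔJ).
(b)–(c): forbidden (ΔJ).
(b)–(d): allowed.
(b)–(e): forbidden (parity).
(c)–(d): forbidden (parity, ΔJ).
(c)–(e): allowed.
(d)–(e): allowed.
Allowed pairs: 3 of 10.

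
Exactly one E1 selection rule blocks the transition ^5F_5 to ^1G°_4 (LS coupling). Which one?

Initial level: S=2, L=3, J=5, parity even. Final level: S=0, L=4, J=4, parity odd.
Parity must change: even → odd — ✓.
ΔS = 0: S: 2 → 0 — ✗.
ΔL = 0, ±1 (not L=0↔0): L: 3 → 4, ΔL = +1 — ✓.
ΔJ = 0, ±1 (not J=0↔0): J: 5 → 4, ΔJ = -1 — ✓.

the ΔS = 0 rule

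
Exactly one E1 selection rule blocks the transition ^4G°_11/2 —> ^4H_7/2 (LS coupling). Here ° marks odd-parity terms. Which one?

Reading off the term symbols: S 3/2→3/2, L 4→5, J 11/2→7/2, parity odd→even.
Parity must change: odd → even — passes.
ΔS = 0: S: 3/2 → 3/2 — passes.
ΔL = 0, ±1 (not L=0↔0): L: 4 → 5, ΔL = +1 — passes.
ΔJ = 0, ±1 (not J=0↔0): J: 11/2 → 7/2, ΔJ = -2 — fails.

the ΔJ = 0, ±1 rule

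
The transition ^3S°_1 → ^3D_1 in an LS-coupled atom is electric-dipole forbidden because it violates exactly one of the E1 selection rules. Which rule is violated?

the ΔL = 0, ±1 rule

Parity must change: odd → even — ✓.
ΔS = 0: S: 1 → 1 — ✓.
ΔL = 0, ±1 (not L=0↔0): L: 0 → 2, ΔL = +2 — ✗.
ΔJ = 0, ±1 (not J=0↔0): J: 1 → 1, ΔJ = +0 — ✓.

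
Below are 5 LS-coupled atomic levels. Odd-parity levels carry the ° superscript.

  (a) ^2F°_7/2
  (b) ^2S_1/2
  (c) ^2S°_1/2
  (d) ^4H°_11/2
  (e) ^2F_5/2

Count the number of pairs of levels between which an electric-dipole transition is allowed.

(a)–(b): forbidden (ΔL, ΔJ).
(a)–(c): forbidden (parity, ΔL, ΔJ).
(a)–(d): forbidden (parity, ΔS, ΔL, ΔJ).
(a)–(e): allowed.
(b)–(c): forbidden (ΔL).
(b)–(d): forbidden (ΔS, ΔL, ΔJ).
(b)–(e): forbidden (parity, ΔL, ΔJ).
(c)–(d): forbidden (parity, ΔS, ΔL, ΔJ).
(c)–(e): forbidden (ΔL, ΔJ).
(d)–(e): forbidden (ΔS, ΔL, ΔJ).
Allowed pairs: 1 of 10.

1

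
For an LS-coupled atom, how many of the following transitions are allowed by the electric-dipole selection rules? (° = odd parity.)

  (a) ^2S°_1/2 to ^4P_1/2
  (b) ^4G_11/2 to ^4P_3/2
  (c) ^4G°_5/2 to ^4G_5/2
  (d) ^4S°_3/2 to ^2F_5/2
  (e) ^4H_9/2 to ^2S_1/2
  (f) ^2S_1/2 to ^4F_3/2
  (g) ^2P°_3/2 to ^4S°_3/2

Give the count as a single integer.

1

(a) forbidden (ΔS fails)
(b) forbidden (parity, ΔL, ΔJ fail)
(c) allowed
(d) forbidden (ΔS, ΔL fail)
(e) forbidden (parity, ΔS, ΔL, ΔJ fail)
(f) forbidden (parity, ΔS, ΔL fail)
(g) forbidden (parity, ΔS fail)
Total allowed: 1 of 7.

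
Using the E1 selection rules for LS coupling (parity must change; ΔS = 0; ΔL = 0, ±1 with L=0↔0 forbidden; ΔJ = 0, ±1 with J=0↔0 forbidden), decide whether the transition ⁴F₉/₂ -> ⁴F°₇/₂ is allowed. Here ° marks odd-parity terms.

allowed

Reading off the term symbols: S 3/2→3/2, L 3→3, J 9/2→7/2, parity even→odd.
Parity must change: even → odd — passes.
ΔS = 0: S: 3/2 → 3/2 — passes.
ΔJ = 0, ±1 (not J=0↔0): J: 9/2 → 7/2, ΔJ = -1 — passes.
ΔL = 0, ±1 (not L=0↔0): L: 3 → 3, ΔL = +0 — passes.
All four E1 rules are satisfied.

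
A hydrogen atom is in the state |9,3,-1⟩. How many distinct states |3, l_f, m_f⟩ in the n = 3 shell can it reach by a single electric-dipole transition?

E1 requires Δl = ±1, so l_f ∈ {2, 4}; with 0 ≤ l_f ≤ n_f−1 = 2, the allowed l_f values are {2}.
For l_f = 2: m_f ∈ {m_i−1, m_i, m_i+1} ∩ [−2, 2] = {-2, -1, 0} → 3 states.
Total: 3.

3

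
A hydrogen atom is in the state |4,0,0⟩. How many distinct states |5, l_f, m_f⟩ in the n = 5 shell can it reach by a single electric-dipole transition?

E1 requires Δl = ±1, so l_f ∈ {-1, 1}; with 0 ≤ l_f ≤ n_f−1 = 4, the allowed l_f values are {1}.
For l_f = 1: m_f ∈ {m_i−1, m_i, m_i+1} ∩ [−1, 1] = {-1, 0, 1} → 3 states.
Total: 3.

3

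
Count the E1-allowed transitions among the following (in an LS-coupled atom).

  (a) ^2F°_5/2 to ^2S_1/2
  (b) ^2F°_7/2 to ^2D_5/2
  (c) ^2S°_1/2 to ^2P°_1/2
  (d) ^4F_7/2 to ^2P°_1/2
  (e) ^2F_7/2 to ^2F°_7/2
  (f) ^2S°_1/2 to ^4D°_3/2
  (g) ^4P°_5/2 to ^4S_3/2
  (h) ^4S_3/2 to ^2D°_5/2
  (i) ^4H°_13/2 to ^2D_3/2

(a) forbidden (ΔL, ΔJ fail)
(b) allowed
(c) forbidden (parity fails)
(d) forbidden (ΔS, ΔL, ΔJ fail)
(e) allowed
(f) forbidden (parity, ΔS, ΔL fail)
(g) allowed
(h) forbidden (ΔS, ΔL fail)
(i) forbidden (ΔS, ΔL, ΔJ fail)
Total allowed: 3 of 9.

3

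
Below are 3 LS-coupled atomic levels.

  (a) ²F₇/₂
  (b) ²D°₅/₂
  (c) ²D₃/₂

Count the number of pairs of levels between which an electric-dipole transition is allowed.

(a)–(b): allowed.
(a)–(c): forbidden (parity, ΔJ).
(b)–(c): allowed.
Allowed pairs: 2 of 3.

2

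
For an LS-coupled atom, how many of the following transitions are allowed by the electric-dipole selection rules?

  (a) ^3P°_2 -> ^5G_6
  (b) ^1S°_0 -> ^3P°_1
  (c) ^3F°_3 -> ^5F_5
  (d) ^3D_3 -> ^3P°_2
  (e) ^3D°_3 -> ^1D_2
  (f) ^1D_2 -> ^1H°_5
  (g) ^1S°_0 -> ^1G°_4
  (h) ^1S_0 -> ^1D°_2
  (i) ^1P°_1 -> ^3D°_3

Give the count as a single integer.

(a) forbidden (ΔS, ΔL, ΔJ fail)
(b) forbidden (parity, ΔS fail)
(c) forbidden (ΔS, ΔJ fail)
(d) allowed
(e) forbidden (ΔS fails)
(f) forbidden (ΔL, ΔJ fail)
(g) forbidden (parity, ΔL, ΔJ fail)
(h) forbidden (ΔL, ΔJ fail)
(i) forbidden (parity, ΔS, ΔJ fail)
Total allowed: 1 of 9.

1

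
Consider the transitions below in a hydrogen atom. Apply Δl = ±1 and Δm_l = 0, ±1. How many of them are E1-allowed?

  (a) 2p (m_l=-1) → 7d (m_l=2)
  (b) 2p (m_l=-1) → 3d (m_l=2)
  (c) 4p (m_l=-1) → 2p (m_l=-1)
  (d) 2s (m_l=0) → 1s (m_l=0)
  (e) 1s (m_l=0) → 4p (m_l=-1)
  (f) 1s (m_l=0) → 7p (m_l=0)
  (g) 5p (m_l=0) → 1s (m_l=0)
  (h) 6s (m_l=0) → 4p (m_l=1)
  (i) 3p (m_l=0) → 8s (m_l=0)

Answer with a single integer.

(a) forbidden — Δm_l = +3 (E1 requires Δm_l = 0, ±1)
(b) forbidden — Δm_l = +3 (E1 requires Δm_l = 0, ±1)
(c) forbidden — Δl = +0 (E1 requires Δl = ±1)
(d) forbidden — Δl = +0 (E1 requires Δl = ±1)
(e) allowed
(f) allowed
(g) allowed
(h) allowed
(i) allowed
Total allowed: 5 of 9.

5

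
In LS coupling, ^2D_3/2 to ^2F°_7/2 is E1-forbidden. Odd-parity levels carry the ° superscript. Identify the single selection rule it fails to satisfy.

the ΔJ = 0, ±1 rule

Parity must change: even → odd — satisfied.
ΔS = 0: S: 1/2 → 1/2 — satisfied.
ΔL = 0, ±1 (not L=0↔0): L: 2 → 3, ΔL = +1 — satisfied.
ΔJ = 0, ±1 (not J=0↔0): J: 3/2 → 7/2, ΔJ = +2 — violated.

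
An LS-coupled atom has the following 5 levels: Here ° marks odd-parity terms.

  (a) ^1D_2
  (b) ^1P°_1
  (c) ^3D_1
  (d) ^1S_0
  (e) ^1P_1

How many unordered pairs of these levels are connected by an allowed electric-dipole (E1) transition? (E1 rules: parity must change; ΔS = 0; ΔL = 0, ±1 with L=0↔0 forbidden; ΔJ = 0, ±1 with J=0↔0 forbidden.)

3

(a)–(b): allowed.
(a)–(c): forbidden (parity, ΔS).
(a)–(d): forbidden (parity, ΔL, ΔJ).
(a)–(e): forbidden (parity).
(b)–(c): forbidden (ΔS).
(b)–(d): allowed.
(b)–(e): allowed.
(c)–(d): forbidden (parity, ΔS, ΔL).
(c)–(e): forbidden (parity, ΔS).
(d)–(e): forbidden (parity).
Allowed pairs: 3 of 10.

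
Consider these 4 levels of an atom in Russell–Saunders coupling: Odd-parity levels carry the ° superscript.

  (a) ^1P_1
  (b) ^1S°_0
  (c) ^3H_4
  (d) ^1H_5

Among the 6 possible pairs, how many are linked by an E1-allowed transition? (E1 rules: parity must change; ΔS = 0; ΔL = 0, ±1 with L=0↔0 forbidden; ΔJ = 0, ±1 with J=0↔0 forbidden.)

(a)–(b): allowed.
(a)–(c): forbidden (parity, ΔS, ΔL, ΔJ).
(a)–(d): forbidden (parity, ΔL, ΔJ).
(b)–(c): forbidden (ΔS, ΔL, ΔJ).
(b)–(d): forbidden (ΔL, ΔJ).
(c)–(d): forbidden (parity, ΔS).
Allowed pairs: 1 of 6.

1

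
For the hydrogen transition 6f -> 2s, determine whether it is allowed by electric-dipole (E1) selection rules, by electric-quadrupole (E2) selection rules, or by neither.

neither

Δl = 0 − 3 = -3; l_i + l_f = 3.
E1 (Δl = ±1): not satisfied.
E2 (Δl = 0,±2, l_i+l_f ≥ 2): not satisfied.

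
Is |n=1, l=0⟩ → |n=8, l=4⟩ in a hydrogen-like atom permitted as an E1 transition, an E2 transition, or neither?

Δl = 4 − 0 = +4; l_i + l_f = 4.
E1 (Δl = ±1): not satisfied.
E2 (Δl = 0,±2, l_i+l_f ≥ 2): not satisfied.

neither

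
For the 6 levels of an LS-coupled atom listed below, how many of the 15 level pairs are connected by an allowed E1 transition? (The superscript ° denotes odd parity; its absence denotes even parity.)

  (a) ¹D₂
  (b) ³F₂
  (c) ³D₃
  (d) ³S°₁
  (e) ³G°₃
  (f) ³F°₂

(a)–(b): forbidden (parity, ΔS).
(a)–(c): forbidden (parity, ΔS).
(a)–(d): forbidden (ΔS, ΔL).
(a)–(e): forbidden (ΔS, ΔL).
(a)–(f): forbidden (ΔS).
(b)–(c): forbidden (parity).
(b)–(d): forbidden (ΔL).
(b)–(e): allowed.
(b)–(f): allowed.
(c)–(d): forbidden (ΔL, ΔJ).
(c)–(e): forbidden (ΔL).
(c)–(f): allowed.
(d)–(e): forbidden (parity, ΔL, ΔJ).
(d)–(f): forbidden (parity, ΔL).
(e)–(f): forbidden (parity).
Allowed pairs: 3 of 15.

3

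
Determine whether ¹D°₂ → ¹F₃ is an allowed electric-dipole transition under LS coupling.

Parity must change: odd → even — ok.
ΔS = 0: S: 0 → 0 — ok.
ΔL = 0, ±1 (not L=0↔0): L: 2 → 3, ΔL = +1 — ok.
ΔJ = 0, ±1 (not J=0↔0): J: 2 → 3, ΔJ = +1 — ok.
All four E1 rules are satisfied.

allowed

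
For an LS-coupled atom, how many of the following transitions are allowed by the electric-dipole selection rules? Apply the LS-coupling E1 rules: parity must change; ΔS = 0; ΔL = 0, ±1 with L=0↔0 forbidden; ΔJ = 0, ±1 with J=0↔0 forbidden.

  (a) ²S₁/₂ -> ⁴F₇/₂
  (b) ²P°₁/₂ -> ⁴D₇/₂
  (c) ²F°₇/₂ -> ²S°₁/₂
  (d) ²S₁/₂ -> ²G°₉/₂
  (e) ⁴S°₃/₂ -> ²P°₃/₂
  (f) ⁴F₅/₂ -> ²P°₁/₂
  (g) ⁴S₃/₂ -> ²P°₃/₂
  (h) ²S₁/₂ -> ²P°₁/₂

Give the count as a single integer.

1

(a) forbidden (parity, ΔS, ΔL, ΔJ fail)
(b) forbidden (ΔS, ΔJ fail)
(c) forbidden (parity, ΔL, ΔJ fail)
(d) forbidden (ΔL, ΔJ fail)
(e) forbidden (parity, ΔS fail)
(f) forbidden (ΔS, ΔL, ΔJ fail)
(g) forbidden (ΔS fails)
(h) allowed
Total allowed: 1 of 8.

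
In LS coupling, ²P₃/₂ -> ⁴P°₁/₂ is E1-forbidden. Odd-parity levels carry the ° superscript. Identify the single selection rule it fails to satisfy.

Initial level: S=1/2, L=1, J=3/2, parity even. Final level: S=3/2, L=1, J=1/2, parity odd.
Parity must change: even → odd — ✓.
ΔS = 0: S: 1/2 → 3/2 — ✗.
ΔL = 0, ±1 (not L=0↔0): L: 1 → 1, ΔL = +0 — ✓.
ΔJ = 0, ±1 (not J=0↔0): J: 3/2 → 1/2, ΔJ = -1 — ✓.

the ΔS = 0 rule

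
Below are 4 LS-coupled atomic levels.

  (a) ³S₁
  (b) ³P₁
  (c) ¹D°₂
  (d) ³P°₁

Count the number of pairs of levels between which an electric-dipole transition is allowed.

(a)–(b): forbidden (parity).
(a)–(c): forbidden (ΔS, ΔL).
(a)–(d): allowed.
(b)–(c): forbidden (ΔS).
(b)–(d): allowed.
(c)–(d): forbidden (parity, ΔS).
Allowed pairs: 2 of 6.

2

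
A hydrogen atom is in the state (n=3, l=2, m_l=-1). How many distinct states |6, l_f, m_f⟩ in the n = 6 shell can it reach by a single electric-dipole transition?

E1 requires Δl = ±1, so l_f ∈ {1, 3}; with 0 ≤ l_f ≤ n_f−1 = 5, the allowed l_f values are {1, 3}.
For l_f = 1: m_f ∈ {m_i−1, m_i, m_i+1} ∩ [−1, 1] = {-1, 0} → 2 states.
For l_f = 3: m_f ∈ {m_i−1, m_i, m_i+1} ∩ [−3, 3] = {-2, -1, 0} → 3 states.
Total: 5.

5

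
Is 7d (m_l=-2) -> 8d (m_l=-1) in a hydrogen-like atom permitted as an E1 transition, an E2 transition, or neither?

Δl = 2 − 2 = +0; l_i + l_f = 4.
Δm_l = +1.
E1 (Δl = ±1, |Δm_l| ≤ 1): not satisfied.
E2 (Δl = 0,±2, l_i+l_f ≥ 2, |Δm_l| ≤ 2): satisfied.

E2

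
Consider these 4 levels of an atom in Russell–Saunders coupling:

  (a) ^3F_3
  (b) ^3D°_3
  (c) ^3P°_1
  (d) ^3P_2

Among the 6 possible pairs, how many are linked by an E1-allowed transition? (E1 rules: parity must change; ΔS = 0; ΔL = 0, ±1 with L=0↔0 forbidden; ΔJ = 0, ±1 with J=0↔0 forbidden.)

(a)–(b): allowed.
(a)–(c): forbidden (ΔL, ΔJ).
(a)–(d): forbidden (parity, ΔL).
(b)–(c): forbidden (parity, ΔJ).
(b)–(d): allowed.
(c)–(d): allowed.
Allowed pairs: 3 of 6.

3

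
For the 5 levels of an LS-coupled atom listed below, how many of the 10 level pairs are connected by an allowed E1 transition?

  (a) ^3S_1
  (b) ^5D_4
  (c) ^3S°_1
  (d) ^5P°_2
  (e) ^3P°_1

1

(a)–(b): forbidden (parity, ΔS, ΔL, ΔJ).
(a)–(c): forbidden (ΔL).
(a)–(d): forbidden (ΔS).
(a)–(e): allowed.
(b)–(c): forbidden (ΔS, ΔL, ΔJ).
(b)–(d): forbidden (ΔJ).
(b)–(e): forbidden (ΔS, ΔJ).
(c)–(d): forbidden (parity, ΔS).
(c)–(e): forbidden (parity).
(d)–(e): forbidden (parity, ΔS).
Allowed pairs: 1 of 10.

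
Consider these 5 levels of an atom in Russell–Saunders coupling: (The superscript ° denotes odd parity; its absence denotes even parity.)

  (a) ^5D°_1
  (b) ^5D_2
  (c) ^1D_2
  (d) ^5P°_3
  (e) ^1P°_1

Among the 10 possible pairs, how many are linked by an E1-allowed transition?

(a)–(b): allowed.
(a)–(c): forbidden (ΔS).
(a)–(d): forbidden (parity, ΔJ).
(a)–(e): forbidden (parity, ΔS).
(b)–(c): forbidden (parity, ΔS).
(b)–(d): allowed.
(b)–(e): forbidden (ΔS).
(c)–(d): forbidden (ΔS).
(c)–(e): allowed.
(d)–(e): forbidden (parity, ΔS, ΔJ).
Allowed pairs: 3 of 10.

3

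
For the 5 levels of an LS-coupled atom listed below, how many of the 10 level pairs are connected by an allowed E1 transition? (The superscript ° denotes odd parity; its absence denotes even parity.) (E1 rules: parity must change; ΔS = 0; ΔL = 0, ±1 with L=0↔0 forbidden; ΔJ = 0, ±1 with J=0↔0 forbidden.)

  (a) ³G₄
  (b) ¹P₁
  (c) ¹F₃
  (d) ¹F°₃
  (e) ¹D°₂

(a)–(b): forbidden (parity, ΔS, ΔL, ΔJ).
(a)–(c): forbidden (parity, ΔS).
(a)–(d): forbidden (ΔS).
(a)–(e): forbidden (ΔS, ΔL, ΔJ).
(b)–(c): forbidden (parity, ΔL, ΔJ).
(b)–(d): forbidden (ΔL, ΔJ).
(b)–(e): allowed.
(c)–(d): allowed.
(c)–(e): allowed.
(d)–(e): forbidden (parity).
Allowed pairs: 3 of 10.

3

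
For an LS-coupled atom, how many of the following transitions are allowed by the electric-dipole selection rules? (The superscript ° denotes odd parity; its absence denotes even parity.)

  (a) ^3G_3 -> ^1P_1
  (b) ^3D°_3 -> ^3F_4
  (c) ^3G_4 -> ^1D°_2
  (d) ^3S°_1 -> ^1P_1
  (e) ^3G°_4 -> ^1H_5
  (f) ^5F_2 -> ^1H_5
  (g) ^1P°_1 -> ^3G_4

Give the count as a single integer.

1

(a) forbidden (parity, ΔS, ΔL, ΔJ fail)
(b) allowed
(c) forbidden (ΔS, ΔL, ΔJ fail)
(d) forbidden (ΔS fails)
(e) forbidden (ΔS fails)
(f) forbidden (parity, ΔS, ΔL, ΔJ fail)
(g) forbidden (ΔS, ΔL, ΔJ fail)
Total allowed: 1 of 7.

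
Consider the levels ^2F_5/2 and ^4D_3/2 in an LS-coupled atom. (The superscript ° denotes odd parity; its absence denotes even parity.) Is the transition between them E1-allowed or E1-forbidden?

forbidden

Reading off the term symbols: S 1/2→3/2, L 3→2, J 5/2→3/2, parity even→even.
Parity must change: even → even — fails.
ΔS = 0: S: 1/2 → 3/2 — fails.
ΔL = 0, ±1 (not L=0↔0): L: 3 → 2, ΔL = -1 — passes.
ΔJ = 0, ±1 (not J=0↔0): J: 5/2 → 3/2, ΔJ = -1 — passes.
Rule(s) violated: parity, ΔS.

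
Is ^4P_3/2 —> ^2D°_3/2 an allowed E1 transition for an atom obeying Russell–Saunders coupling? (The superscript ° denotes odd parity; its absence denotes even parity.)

Initial level: S=3/2, L=1, J=3/2, parity even. Final level: S=1/2, L=2, J=3/2, parity odd.
Parity must change: even → odd — passes.
ΔS = 0: S: 3/2 → 1/2 — fails.
ΔL = 0, ±1 (not L=0↔0): L: 1 → 2, ΔL = +1 — passes.
ΔJ = 0, ±1 (not J=0↔0): J: 3/2 → 3/2, ΔJ = +0 — passes.
Rule(s) violated: ΔS.

forbidden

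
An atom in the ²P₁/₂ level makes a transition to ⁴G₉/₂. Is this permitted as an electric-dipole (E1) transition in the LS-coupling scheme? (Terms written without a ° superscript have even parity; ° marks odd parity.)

Initial level: S=1/2, L=1, J=1/2, parity even. Final level: S=3/2, L=4, J=9/2, parity even.
Parity must change: even → even — ✗.
ΔS = 0: S: 1/2 → 3/2 — ✗.
ΔL = 0, ±1 (not L=0↔0): L: 1 → 4, ΔL = +3 — ✗.
ΔJ = 0, ±1 (not J=0↔0): J: 1/2 → 9/2, ΔJ = +4 — ✗.
Rule(s) violated: parity, ΔS, ΔL, ΔJ.

forbidden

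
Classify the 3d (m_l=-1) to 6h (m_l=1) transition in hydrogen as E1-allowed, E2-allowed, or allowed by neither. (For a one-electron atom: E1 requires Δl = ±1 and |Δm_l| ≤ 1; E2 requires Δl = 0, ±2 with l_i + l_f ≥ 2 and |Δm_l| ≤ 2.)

neither

Δl = 5 − 2 = +3; l_i + l_f = 7.
Δm_l = +2.
E1 (Δl = ±1, |Δm_l| ≤ 1): not satisfied.
E2 (Δl = 0,±2, l_i+l_f ≥ 2, |Δm_l| ≤ 2): not satisfied.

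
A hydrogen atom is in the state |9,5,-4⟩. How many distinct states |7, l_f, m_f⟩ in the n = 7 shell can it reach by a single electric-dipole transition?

E1 requires Δl = ±1, so l_f ∈ {4, 6}; with 0 ≤ l_f ≤ n_f−1 = 6, the allowed l_f values are {4, 6}.
For l_f = 4: m_f ∈ {m_i−1, m_i, m_i+1} ∩ [−4, 4] = {-4, -3} → 2 states.
For l_f = 6: m_f ∈ {m_i−1, m_i, m_i+1} ∩ [−6, 6] = {-5, -4, -3} → 3 states.
Total: 5.

5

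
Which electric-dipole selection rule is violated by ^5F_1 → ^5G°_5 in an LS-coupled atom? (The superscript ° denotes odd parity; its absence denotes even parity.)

Parity must change: even → odd — ✓.
ΔL = 0, ±1 (not L=0↔0): L: 3 → 4, ΔL = +1 — ✓.
ΔJ = 0, ±1 (not J=0↔0): J: 1 → 5, ΔJ = +4 — ✗.
ΔS = 0: S: 2 → 2 — ✓.

the ΔJ = 0, ±1 rule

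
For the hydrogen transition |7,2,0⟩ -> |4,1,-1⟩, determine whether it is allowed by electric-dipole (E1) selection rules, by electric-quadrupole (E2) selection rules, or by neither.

E1

Δl = 1 − 2 = -1; l_i + l_f = 3.
Δm_l = -1.
E1 (Δl = ±1, |Δm_l| ≤ 1): satisfied.
E2 (Δl = 0,±2, l_i+l_f ≥ 2, |Δm_l| ≤ 2): not satisfied.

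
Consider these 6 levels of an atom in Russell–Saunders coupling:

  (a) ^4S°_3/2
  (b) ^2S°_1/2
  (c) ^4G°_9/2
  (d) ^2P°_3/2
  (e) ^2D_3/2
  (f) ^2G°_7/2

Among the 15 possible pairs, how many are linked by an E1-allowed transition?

1

(a)–(b): forbidden (parity, ΔS, ΔL).
(a)–(c): forbidden (parity, ΔL, ΔJ).
(a)–(d): forbidden (parity, ΔS).
(a)–(e): forbidden (ΔS, ΔL).
(a)–(f): forbidden (parity, ΔS, ΔL, ΔJ).
(b)–(c): forbidden (parity, ΔS, ΔL, ΔJ).
(b)–(d): forbidden (parity).
(b)–(e): forbidden (ΔL).
(b)–(f): forbidden (parity, ΔL, ΔJ).
(c)–(d): forbidden (parity, ΔS, ΔL, ΔJ).
(c)–(e): forbidden (ΔS, ΔL, ΔJ).
(c)–(f): forbidden (parity, ΔS).
(d)–(e): allowed.
(d)–(f): forbidden (parity, ΔL, ΔJ).
(e)–(f): forbidden (ΔL, ΔJ).
Allowed pairs: 1 of 15.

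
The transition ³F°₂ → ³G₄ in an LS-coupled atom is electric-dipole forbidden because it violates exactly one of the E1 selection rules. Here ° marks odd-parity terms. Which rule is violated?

Parity must change: odd → even — satisfied.
ΔS = 0: S: 1 → 1 — satisfied.
ΔL = 0, ±1 (not L=0↔0): L: 3 → 4, ΔL = +1 — satisfied.
ΔJ = 0, ±1 (not J=0↔0): J: 2 → 4, ΔJ = +2 — violated.

the ΔJ = 0, ±1 rule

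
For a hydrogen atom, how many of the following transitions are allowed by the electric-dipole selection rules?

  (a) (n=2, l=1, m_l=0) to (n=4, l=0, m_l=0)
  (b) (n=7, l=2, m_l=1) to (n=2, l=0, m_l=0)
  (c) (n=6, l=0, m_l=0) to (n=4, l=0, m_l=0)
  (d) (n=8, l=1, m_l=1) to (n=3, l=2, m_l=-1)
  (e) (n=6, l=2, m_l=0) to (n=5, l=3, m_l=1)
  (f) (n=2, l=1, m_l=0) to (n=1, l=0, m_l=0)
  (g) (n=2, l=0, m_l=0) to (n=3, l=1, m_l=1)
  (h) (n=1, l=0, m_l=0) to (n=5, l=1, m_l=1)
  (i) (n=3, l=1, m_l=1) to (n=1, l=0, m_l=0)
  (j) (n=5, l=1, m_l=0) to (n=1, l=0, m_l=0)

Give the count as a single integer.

7

(a) allowed
(b) forbidden — Δl = -2 (E1 requires Δl = ±1)
(c) forbidden — Δl = +0 (E1 requires Δl = ±1)
(d) forbidden — Δm_l = -2 (E1 requires Δm_l = 0, ±1)
(e) allowed
(f) allowed
(g) allowed
(h) allowed
(i) allowed
(j) allowed
Total allowed: 7 of 10.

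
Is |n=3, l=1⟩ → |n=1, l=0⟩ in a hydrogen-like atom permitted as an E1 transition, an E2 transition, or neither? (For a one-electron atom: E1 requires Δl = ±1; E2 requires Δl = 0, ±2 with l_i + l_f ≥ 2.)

Δl = 0 − 1 = -1; l_i + l_f = 1.
E1 (Δl = ±1): satisfied.
E2 (Δl = 0,±2, l_i+l_f ≥ 2): not satisfied.

E1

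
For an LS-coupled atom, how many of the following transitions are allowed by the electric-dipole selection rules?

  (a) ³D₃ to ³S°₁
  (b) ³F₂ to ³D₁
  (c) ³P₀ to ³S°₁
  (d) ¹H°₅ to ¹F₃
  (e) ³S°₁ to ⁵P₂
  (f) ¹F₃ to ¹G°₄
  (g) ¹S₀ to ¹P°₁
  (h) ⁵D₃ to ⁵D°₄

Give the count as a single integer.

4

(a) forbidden (ΔL, ΔJ fail)
(b) forbidden (parity fails)
(c) allowed
(d) forbidden (ΔL, ΔJ fail)
(e) forbidden (ΔS fails)
(f) allowed
(g) allowed
(h) allowed
Total allowed: 4 of 8.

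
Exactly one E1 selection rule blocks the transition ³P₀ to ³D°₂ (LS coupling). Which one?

the ΔJ = 0, ±1 rule

Initial level: S=1, L=1, J=0, parity even. Final level: S=1, L=2, J=2, parity odd.
Parity must change: even → odd — satisfied.
ΔS = 0: S: 1 → 1 — satisfied.
ΔL = 0, ±1 (not L=0↔0): L: 1 → 2, ΔL = +1 — satisfied.
ΔJ = 0, ±1 (not J=0↔0): J: 0 → 2, ΔJ = +2 — violated.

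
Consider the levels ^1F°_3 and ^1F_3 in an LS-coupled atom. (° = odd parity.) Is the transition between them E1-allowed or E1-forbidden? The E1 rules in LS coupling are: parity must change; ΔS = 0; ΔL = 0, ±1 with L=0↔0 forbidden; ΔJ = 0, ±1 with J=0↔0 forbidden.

allowed

Initial level: S=0, L=3, J=3, parity odd. Final level: S=0, L=3, J=3, parity even.
Parity must change: odd → even — passes.
ΔS = 0: S: 0 → 0 — passes.
ΔL = 0, ±1 (not L=0↔0): L: 3 → 3, ΔL = +0 — passes.
ΔJ = 0, ±1 (not J=0↔0): J: 3 → 3, ΔJ = +0 — passes.
All four E1 rules are satisfied.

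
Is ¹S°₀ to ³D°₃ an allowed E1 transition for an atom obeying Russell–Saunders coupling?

Reading off the term symbols: S 0→1, L 0→2, J 0→3, parity odd→odd.
Parity must change: odd → odd — fails.
ΔS = 0: S: 0 → 1 — fails.
ΔJ = 0, ±1 (not J=0↔0): J: 0 → 3, ΔJ = +3 — fails.
ΔL = 0, ±1 (not L=0↔0): L: 0 → 2, ΔL = +2 — fails.
Rule(s) violated: parity, ΔS, ΔL, ΔJ.

forbidden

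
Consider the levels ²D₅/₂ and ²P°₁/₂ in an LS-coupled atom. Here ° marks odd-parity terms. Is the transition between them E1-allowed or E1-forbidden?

Initial level: S=1/2, L=2, J=5/2, parity even. Final level: S=1/2, L=1, J=1/2, parity odd.
ΔL = 0, ±1 (not L=0↔0): L: 2 → 1, ΔL = -1 — passes.
Parity must change: even → odd — passes.
ΔJ = 0, ±1 (not J=0↔0): J: 5/2 → 1/2, ΔJ = -2 — fails.
ΔS = 0: S: 1/2 → 1/2 — passes.
Rule(s) violated: ΔJ.

forbidden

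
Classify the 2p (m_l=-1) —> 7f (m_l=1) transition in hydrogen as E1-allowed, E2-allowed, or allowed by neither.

E2

Δl = 3 − 1 = +2; l_i + l_f = 4.
Δm_l = +2.
E1 (Δl = ±1, |Δm_l| ≤ 1): not satisfied.
E2 (Δl = 0,±2, l_i+l_f ≥ 2, |Δm_l| ≤ 2): satisfied.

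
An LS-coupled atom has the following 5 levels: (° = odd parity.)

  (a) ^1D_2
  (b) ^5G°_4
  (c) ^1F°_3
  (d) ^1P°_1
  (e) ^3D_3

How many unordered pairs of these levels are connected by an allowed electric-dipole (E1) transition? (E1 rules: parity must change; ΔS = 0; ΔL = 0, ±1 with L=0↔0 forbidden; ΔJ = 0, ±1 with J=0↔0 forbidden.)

2

(a)–(b): forbidden (ΔS, ΔL, ΔJ).
(a)–(c): allowed.
(a)–(d): allowed.
(a)–(e): forbidden (parity, ΔS).
(b)–(c): forbidden (parity, ΔS).
(b)–(d): forbidden (parity, ΔS, ΔL, ΔJ).
(b)–(e): forbidden (ΔS, ΔL).
(c)–(d): forbidden (parity, ΔL, ΔJ).
(c)–(e): forbidden (ΔS).
(d)–(e): forbidden (ΔS, ΔJ).
Allowed pairs: 2 of 10.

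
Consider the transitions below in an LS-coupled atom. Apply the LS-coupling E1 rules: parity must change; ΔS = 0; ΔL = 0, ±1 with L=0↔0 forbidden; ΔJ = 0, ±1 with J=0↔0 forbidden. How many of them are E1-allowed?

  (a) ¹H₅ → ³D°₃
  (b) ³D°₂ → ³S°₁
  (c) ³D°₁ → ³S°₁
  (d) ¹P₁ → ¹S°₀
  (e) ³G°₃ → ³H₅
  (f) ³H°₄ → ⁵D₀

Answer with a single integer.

(a) forbidden (ΔS, ΔL, ΔJ fail)
(b) forbidden (parity, ΔL fail)
(c) forbidden (parity, ΔL fail)
(d) allowed
(e) forbidden (ΔJ fails)
(f) forbidden (ΔS, ΔL, ΔJ fail)
Total allowed: 1 of 6.

1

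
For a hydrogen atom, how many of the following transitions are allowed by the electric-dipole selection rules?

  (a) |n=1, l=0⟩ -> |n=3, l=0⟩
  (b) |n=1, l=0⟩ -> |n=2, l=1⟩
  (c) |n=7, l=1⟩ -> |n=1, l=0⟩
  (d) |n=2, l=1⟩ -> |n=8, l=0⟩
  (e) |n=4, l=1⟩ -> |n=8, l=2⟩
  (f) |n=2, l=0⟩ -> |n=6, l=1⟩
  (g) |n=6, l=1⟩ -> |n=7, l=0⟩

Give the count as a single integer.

(a) forbidden — Δl = +0 (E1 requires Δl = ±1)
(b) allowed
(c) allowed
(d) allowed
(e) allowed
(f) allowed
(g) allowed
Total allowed: 6 of 7.

6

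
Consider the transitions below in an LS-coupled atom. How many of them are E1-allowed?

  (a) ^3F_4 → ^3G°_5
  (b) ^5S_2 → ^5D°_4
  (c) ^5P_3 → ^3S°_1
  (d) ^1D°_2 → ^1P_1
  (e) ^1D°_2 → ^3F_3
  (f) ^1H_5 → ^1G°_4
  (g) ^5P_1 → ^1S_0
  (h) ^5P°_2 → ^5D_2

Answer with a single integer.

(a) allowed
(b) forbidden (ΔL, ΔJ fail)
(c) forbidden (ΔS, ΔJ fail)
(d) allowed
(e) forbidden (ΔS fails)
(f) allowed
(g) forbidden (parity, ΔS fail)
(h) allowed
Total allowed: 4 of 8.

4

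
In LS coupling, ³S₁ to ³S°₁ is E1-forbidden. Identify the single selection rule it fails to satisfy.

Initial level: S=1, L=0, J=1, parity even. Final level: S=1, L=0, J=1, parity odd.
Parity must change: even → odd — ✓.
ΔS = 0: S: 1 → 1 — ✓.
ΔL = 0, ±1 (not L=0↔0): L: 0 → 0, ΔL = +0 — ✗.
ΔJ = 0, ±1 (not J=0↔0): J: 1 → 1, ΔJ = +0 — ✓.

the L=0 ↔ L=0 exclusion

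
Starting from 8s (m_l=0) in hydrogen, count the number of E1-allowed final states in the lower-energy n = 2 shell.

E1 requires Δl = ±1, so l_f ∈ {-1, 1}; with 0 ≤ l_f ≤ n_f−1 = 1, the allowed l_f values are {1}.
For l_f = 1: m_f ∈ {m_i−1, m_i, m_i+1} ∩ [−1, 1] = {-1, 0, 1} → 3 states.
Total: 3.

3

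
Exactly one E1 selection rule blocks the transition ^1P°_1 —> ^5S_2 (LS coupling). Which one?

Reading off the term symbols: S 0→2, L 1→0, J 1→2, parity odd→even.
Parity must change: odd → even — passes.
ΔS = 0: S: 0 → 2 — fails.
ΔL = 0, ±1 (not L=0↔0): L: 1 → 0, ΔL = -1 — passes.
ΔJ = 0, ±1 (not J=0↔0): J: 1 → 2, ΔJ = +1 — passes.

the ΔS = 0 rule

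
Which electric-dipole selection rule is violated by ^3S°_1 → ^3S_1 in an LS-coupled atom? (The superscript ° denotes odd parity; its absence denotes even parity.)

Parity must change: odd → even — ok.
ΔS = 0: S: 1 → 1 — ok.
ΔL = 0, ±1 (not L=0↔0): L: 0 → 0, ΔL = +0 — fails.
ΔJ = 0, ±1 (not J=0↔0): J: 1 → 1, ΔJ = +0 — ok.

the L=0 ↔ L=0 exclusion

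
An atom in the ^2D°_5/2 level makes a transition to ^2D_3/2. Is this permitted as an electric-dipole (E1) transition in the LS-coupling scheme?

Initial level: S=1/2, L=2, J=5/2, parity odd. Final level: S=1/2, L=2, J=3/2, parity even.
ΔS = 0: S: 1/2 → 1/2 — satisfied.
ΔJ = 0, ±1 (not J=0↔0): J: 5/2 → 3/2, ΔJ = -1 — satisfied.
Parity must change: odd → even — satisfied.
ΔL = 0, ±1 (not L=0↔0): L: 2 → 2, ΔL = +0 — satisfied.
All four E1 rules are satisfied.

allowed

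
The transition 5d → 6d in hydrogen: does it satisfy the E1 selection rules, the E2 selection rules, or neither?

E2

Δl = 2 − 2 = +0; l_i + l_f = 4.
E1 (Δl = ±1): not satisfied.
E2 (Δl = 0,±2, l_i+l_f ≥ 2): satisfied.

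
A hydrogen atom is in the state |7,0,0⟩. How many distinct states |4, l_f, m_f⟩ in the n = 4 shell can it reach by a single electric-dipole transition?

E1 requires Δl = ±1, so l_f ∈ {-1, 1}; with 0 ≤ l_f ≤ n_f−1 = 3, the allowed l_f values are {1}.
For l_f = 1: m_f ∈ {m_i−1, m_i, m_i+1} ∩ [−1, 1] = {-1, 0, 1} → 3 states.
Total: 3.

3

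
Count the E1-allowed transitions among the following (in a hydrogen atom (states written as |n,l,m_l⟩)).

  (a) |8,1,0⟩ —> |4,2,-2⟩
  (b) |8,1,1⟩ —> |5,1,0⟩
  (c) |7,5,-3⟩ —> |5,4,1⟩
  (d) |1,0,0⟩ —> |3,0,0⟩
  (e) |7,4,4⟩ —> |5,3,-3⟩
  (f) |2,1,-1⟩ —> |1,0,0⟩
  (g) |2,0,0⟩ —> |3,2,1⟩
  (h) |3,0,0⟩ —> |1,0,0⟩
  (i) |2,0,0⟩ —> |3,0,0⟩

(a) forbidden — Δm_l = -2 (E1 requires Δm_l = 0, ±1)
(b) forbidden — Δl = +0 (E1 requires Δl = ±1)
(c) forbidden — Δm_l = +4 (E1 requires Δm_l = 0, ±1)
(d) forbidden — Δl = +0 (E1 requires Δl = ±1)
(e) forbidden — Δm_l = -7 (E1 requires Δm_l = 0, ±1)
(f) allowed
(g) forbidden — Δl = +2 (E1 requires Δl = ±1)
(h) forbidden — Δl = +0 (E1 requires Δl = ±1)
(i) forbidden — Δl = +0 (E1 requires Δl = ±1)
Total allowed: 1 of 9.

1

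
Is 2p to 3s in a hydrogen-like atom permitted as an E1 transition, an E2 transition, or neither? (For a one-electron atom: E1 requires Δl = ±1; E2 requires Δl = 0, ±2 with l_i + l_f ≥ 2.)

Δl = 0 − 1 = -1; l_i + l_f = 1.
E1 (Δl = ±1): satisfied.
E2 (Δl = 0,±2, l_i+l_f ≥ 2): not satisfied.

E1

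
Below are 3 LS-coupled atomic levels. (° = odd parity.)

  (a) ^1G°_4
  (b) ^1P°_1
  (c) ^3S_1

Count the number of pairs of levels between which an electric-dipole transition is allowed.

0

(a)–(b): forbidden (parity, ΔL, ΔJ).
(a)–(c): forbidden (ΔS, ΔL, ΔJ).
(b)–(c): forbidden (ΔS).
Allowed pairs: 0 of 3.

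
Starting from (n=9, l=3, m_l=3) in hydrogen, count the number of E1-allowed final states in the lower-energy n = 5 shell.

4

E1 requires Δl = ±1, so l_f ∈ {2, 4}; with 0 ≤ l_f ≤ n_f−1 = 4, the allowed l_f values are {2, 4}.
For l_f = 2: m_f ∈ {m_i−1, m_i, m_i+1} ∩ [−2, 2] = {2} → 1 state.
For l_f = 4: m_f ∈ {m_i−1, m_i, m_i+1} ∩ [−4, 4] = {2, 3, 4} → 3 states.
Total: 4.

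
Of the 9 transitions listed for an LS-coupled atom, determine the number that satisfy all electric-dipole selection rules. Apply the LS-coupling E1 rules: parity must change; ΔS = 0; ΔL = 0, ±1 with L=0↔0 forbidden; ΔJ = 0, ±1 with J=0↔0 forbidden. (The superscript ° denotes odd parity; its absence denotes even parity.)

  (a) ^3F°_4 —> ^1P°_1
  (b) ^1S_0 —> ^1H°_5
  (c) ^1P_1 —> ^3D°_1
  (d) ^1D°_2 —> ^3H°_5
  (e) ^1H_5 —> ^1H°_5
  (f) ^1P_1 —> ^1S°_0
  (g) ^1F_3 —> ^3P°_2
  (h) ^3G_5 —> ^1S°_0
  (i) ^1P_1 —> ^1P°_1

3

(a) forbidden (parity, ΔS, ΔL, ΔJ fail)
(b) forbidden (ΔL, ΔJ fail)
(c) forbidden (ΔS fails)
(d) forbidden (parity, ΔS, ΔL, ΔJ fail)
(e) allowed
(f) allowed
(g) forbidden (ΔS, ΔL fail)
(h) forbidden (ΔS, ΔL, ΔJ fail)
(i) allowed
Total allowed: 3 of 9.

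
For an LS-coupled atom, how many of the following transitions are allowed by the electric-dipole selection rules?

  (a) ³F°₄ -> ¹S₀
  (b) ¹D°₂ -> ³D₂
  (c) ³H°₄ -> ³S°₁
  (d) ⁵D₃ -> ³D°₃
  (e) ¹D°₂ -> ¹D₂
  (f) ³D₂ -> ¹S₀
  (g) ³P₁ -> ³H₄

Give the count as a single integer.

1

(a) forbidden (ΔS, ΔL, ΔJ fail)
(b) forbidden (ΔS fails)
(c) forbidden (parity, ΔL, ΔJ fail)
(d) forbidden (ΔS fails)
(e) allowed
(f) forbidden (parity, ΔS, ΔL, ΔJ fail)
(g) forbidden (parity, ΔL, ΔJ fail)
Total allowed: 1 of 7.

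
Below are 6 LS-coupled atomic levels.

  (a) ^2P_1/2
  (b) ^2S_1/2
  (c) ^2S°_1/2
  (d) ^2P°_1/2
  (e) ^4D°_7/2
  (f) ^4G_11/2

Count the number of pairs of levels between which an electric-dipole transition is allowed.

3

(a)–(b): forbidden (parity).
(a)–(c): allowed.
(a)–(d): allowed.
(a)–(e): forbidden (ΔS, ΔJ).
(a)–(f): forbidden (parity, ΔS, ΔL, ΔJ).
(b)–(c): forbidden (ΔL).
(b)–(d): allowed.
(b)–(e): forbidden (ΔS, ΔL, ΔJ).
(b)–(f): forbidden (parity, ΔS, ΔL, ΔJ).
(c)–(d): forbidden (parity).
(c)–(e): forbidden (parity, ΔS, ΔL, ΔJ).
(c)–(f): forbidden (ΔS, ΔL, ΔJ).
(d)–(e): forbidden (parity, ΔS, ΔJ).
(d)–(f): forbidden (ΔS, ΔL, ΔJ).
(e)–(f): forbidden (ΔL, ΔJ).
Allowed pairs: 3 of 15.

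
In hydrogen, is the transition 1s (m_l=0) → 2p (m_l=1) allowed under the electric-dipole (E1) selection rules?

allowed

l: 0 → 1 (Δl = +1). Δl = ±1 satisfied.
m_l: 0 → 1 (Δm_l = +1). |Δm_l| ≤ 1 satisfied.
All E1 selection rules are satisfied.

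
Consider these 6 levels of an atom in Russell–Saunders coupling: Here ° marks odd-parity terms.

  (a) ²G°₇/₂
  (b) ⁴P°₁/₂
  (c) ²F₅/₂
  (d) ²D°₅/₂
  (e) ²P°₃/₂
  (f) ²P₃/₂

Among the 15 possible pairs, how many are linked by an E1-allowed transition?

4

(a)–(b): forbidden (parity, ΔS, ΔL, ΔJ).
(a)–(c): allowed.
(a)–(d): forbidden (parity, ΔL).
(a)–(e): forbidden (parity, ΔL, ΔJ).
(a)–(f): forbidden (ΔL, ΔJ).
(b)–(c): forbidden (ΔS, ΔL, ΔJ).
(b)–(d): forbidden (parity, ΔS, ΔJ).
(b)–(e): forbidden (parity, ΔS).
(b)–(f): forbidden (ΔS).
(c)–(d): allowed.
(c)–(e): forbidden (ΔL).
(c)–(f): forbidden (parity, ΔL).
(d)–(e): forbidden (parity).
(d)–(f): allowed.
(e)–(f): allowed.
Allowed pairs: 4 of 15.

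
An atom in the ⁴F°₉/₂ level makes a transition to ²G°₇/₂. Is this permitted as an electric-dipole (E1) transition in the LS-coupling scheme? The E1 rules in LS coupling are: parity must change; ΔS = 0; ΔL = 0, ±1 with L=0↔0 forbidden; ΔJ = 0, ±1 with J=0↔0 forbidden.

ΔL = 0, ±1 (not L=0↔0): L: 3 → 4, ΔL = +1 — ✓.
Parity must change: odd → odd — ✗.
ΔJ = 0, ±1 (not J=0↔0): J: 9/2 → 7/2, ΔJ = -1 — ✓.
ΔS = 0: S: 3/2 → 1/2 — ✗.
Rule(s) violated: parity, ΔS.

forbidden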